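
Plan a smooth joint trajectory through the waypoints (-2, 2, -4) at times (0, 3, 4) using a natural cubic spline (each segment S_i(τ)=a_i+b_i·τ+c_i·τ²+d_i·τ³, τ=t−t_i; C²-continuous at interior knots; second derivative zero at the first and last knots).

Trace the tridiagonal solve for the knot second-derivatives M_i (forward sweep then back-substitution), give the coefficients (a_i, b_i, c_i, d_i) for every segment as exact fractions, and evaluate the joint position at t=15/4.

  seg 0: a=-2 b=49/12 c=0 d=-11/36
  seg 1: a=2 b=-25/6 c=-11/4 d=11/12
S(15/4) = -585/256

Δ: Δ0=4/3, Δ1=-6
row 1: diag=8, rhs=-44; c'=1/8, d'=-11/2
back: M1=-11/2
M: M0=0, M1=-11/2, M2=0
seg 0: a=-2, c=M0/2=0, d=(M1−M0)/(6·3)=-11/36, b=Δ0−h0·(2M0+M1)/6=49/12
seg 1: a=2, c=M1/2=-11/4, d=(M2−M1)/(6·1)=11/12, b=Δ1−h1·(2M1+M2)/6=-25/6
t_q=15/4 → seg 1, τ=3/4; S=2+-25/6·τ+-11/4·τ²+11/12·τ³=-585/256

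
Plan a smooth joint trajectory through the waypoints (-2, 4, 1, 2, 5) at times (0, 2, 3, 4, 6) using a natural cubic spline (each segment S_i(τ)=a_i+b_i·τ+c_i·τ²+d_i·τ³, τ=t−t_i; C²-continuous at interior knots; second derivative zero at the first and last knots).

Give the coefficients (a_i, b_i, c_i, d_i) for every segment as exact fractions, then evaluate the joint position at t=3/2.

  seg 0: a=-2 b=719/132 c=0 d=-323/528
  seg 1: a=4 b=-125/66 c=-323/88 d=677/264
  seg 2: a=1 b=-37/24 c=177/44 d=-391/264
  seg 3: a=2 b=68/33 c=-37/88 d=37/528
S(3/2) = 5781/1408

Δ: Δ0=3, Δ1=-3, Δ2=1, Δ3=3/2
row 1: diag=6, rhs=-36; c'=1/6, d'=-6
row 2: denom=4−1·1/6=23/6; d'=(24−1·-6)/(23/6)=180/23
row 3: denom=6−1·6/23=132/23; d'=(3−1·180/23)/(132/23)=-37/44
back: M3=-37/44
back: M2=180/23−6/23·-37/44=177/22
back: M1=-6−1/6·177/22=-323/44
M: M0=0, M1=-323/44, M2=177/22, M3=-37/44, M4=0
seg 0: a=-2, c=M0/2=0, d=(M1−M0)/(6·2)=-323/528, b=Δ0−h0·(2M0+M1)/6=719/132
seg 1: a=4, c=M1/2=-323/88, d=(M2−M1)/(6·1)=677/264, b=Δ1−h1·(2M1+M2)/6=-125/66
seg 2: a=1, c=M2/2=177/44, d=(M3−M2)/(6·1)=-391/264, b=Δ2−h2·(2M2+M3)/6=-37/24
seg 3: a=2, c=M3/2=-37/88, d=(M4−M3)/(6·2)=37/528, b=Δ3−h3·(2M3+M4)/6=68/33
t_q=3/2 → seg 0, τ=3/2; S=-2+719/132·τ+0·τ²+-323/528·τ³=5781/1408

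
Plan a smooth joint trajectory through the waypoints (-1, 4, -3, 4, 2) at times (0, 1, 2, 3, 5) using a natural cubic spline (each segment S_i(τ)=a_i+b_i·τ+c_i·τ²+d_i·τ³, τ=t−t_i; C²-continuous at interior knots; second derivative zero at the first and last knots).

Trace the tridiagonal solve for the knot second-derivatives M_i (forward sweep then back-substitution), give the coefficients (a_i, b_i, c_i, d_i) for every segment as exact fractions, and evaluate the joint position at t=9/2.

Δ: Δ0=5, Δ1=-7, Δ2=7, Δ3=-1
row 1: diag=4, rhs=-72; c'=1/4, d'=-18
row 2: denom=4−1·1/4=15/4; d'=(84−1·-18)/(15/4)=136/5
row 3: denom=6−1·4/15=86/15; d'=(-48−1·136/5)/(86/15)=-564/43
back: M3=-564/43
back: M2=136/5−4/15·-564/43=1320/43
back: M1=-18−1/4·1320/43=-1104/43
M: M0=0, M1=-1104/43, M2=1320/43, M3=-564/43, M4=0
seg 0: a=-1, c=M0/2=0, d=(M1−M0)/(6·1)=-184/43, b=Δ0−h0·(2M0+M1)/6=399/43
seg 1: a=4, c=M1/2=-552/43, d=(M2−M1)/(6·1)=404/43, b=Δ1−h1·(2M1+M2)/6=-153/43
seg 2: a=-3, c=M2/2=660/43, d=(M3−M2)/(6·1)=-314/43, b=Δ2−h2·(2M2+M3)/6=-45/43
seg 3: a=4, c=M3/2=-282/43, d=(M4−M3)/(6·2)=47/43, b=Δ3−h3·(2M3+M4)/6=333/43
t_q=9/2 → seg 3, τ=3/2; S=4+333/43·τ+-282/43·τ²+47/43·τ³=1565/344

  seg 0: a=-1 b=399/43 c=0 d=-184/43
  seg 1: a=4 b=-153/43 c=-552/43 d=404/43
  seg 2: a=-3 b=-45/43 c=660/43 d=-314/43
  seg 3: a=4 b=333/43 c=-282/43 d=47/43
S(9/2) = 1565/344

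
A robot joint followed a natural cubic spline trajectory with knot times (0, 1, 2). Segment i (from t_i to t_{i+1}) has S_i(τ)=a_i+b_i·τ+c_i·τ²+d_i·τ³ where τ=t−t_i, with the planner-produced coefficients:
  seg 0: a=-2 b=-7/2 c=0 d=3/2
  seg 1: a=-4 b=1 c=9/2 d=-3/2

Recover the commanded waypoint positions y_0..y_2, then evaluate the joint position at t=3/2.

y_0=-2 y_1=-4 y_2=0
S(3/2) = -41/16

y_0 = S_0(0) = a_0 = -2
y_1 = S_1(0) = a_1 = -4
y_2 = S_1(1) = 0
t_q=3/2 is in segment 1 (τ=1/2); S_1(τ)=-41/16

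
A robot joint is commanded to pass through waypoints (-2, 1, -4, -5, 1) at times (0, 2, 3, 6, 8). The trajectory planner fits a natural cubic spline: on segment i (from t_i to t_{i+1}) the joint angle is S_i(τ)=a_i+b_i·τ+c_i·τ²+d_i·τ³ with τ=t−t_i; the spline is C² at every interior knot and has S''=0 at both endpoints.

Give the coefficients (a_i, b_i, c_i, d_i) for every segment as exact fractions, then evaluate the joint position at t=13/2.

  seg 0: a=-2 b=4861/1248 c=0 d=-2989/4992
  seg 1: a=1 b=-2053/624 c=-2989/832 d=4699/2496
  seg 2: a=-4 b=-12049/2496 c=855/416 d=-107/576
  seg 3: a=-5 b=1553/624 c=319/832 d=-319/4992
S(13/2) = -48825/13312

Δ: Δ0=3/2, Δ1=-5, Δ2=-1/3, Δ3=3
row 1: diag=6, rhs=-39; c'=1/6, d'=-13/2
row 2: denom=8−1·1/6=47/6; d'=(28−1·-13/2)/(47/6)=207/47
row 3: denom=10−3·18/47=416/47; d'=(20−3·207/47)/(416/47)=319/416
back: M3=319/416
back: M2=207/47−18/47·319/416=855/208
back: M1=-13/2−1/6·855/208=-2989/416
M: M0=0, M1=-2989/416, M2=855/208, M3=319/416, M4=0
seg 0: a=-2, c=M0/2=0, d=(M1−M0)/(6·2)=-2989/4992, b=Δ0−h0·(2M0+M1)/6=4861/1248
seg 1: a=1, c=M1/2=-2989/832, d=(M2−M1)/(6·1)=4699/2496, b=Δ1−h1·(2M1+M2)/6=-2053/624
seg 2: a=-4, c=M2/2=855/416, d=(M3−M2)/(6·3)=-107/576, b=Δ2−h2·(2M2+M3)/6=-12049/2496
seg 3: a=-5, c=M3/2=319/832, d=(M4−M3)/(6·2)=-319/4992, b=Δ3−h3·(2M3+M4)/6=1553/624
t_q=13/2 → seg 3, τ=1/2; S=-5+1553/624·τ+319/832·τ²+-319/4992·τ³=-48825/13312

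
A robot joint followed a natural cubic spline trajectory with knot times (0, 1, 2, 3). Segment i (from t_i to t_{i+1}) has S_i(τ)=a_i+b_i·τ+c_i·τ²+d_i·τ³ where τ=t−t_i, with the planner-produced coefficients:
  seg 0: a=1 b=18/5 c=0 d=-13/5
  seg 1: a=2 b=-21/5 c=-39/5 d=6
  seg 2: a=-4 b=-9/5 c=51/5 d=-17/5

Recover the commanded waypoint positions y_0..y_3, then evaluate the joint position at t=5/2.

y_0=1 y_1=2 y_2=-4 y_3=1
S(5/2) = -111/40

y_0 = S_0(0) = a_0 = 1
y_1 = S_1(0) = a_1 = 2
y_2 = S_2(0) = a_2 = -4
y_3 = S_2(1) = 1
t_q=5/2 is in segment 2 (τ=1/2); S_2(τ)=-111/40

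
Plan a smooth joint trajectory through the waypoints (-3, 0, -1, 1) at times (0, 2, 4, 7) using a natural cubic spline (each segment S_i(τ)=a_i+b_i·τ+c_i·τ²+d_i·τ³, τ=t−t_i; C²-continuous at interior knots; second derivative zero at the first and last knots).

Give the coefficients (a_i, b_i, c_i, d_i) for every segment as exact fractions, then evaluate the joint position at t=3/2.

  seg 0: a=-3 b=119/57 c=0 d=-67/456
  seg 1: a=0 b=37/114 c=-67/76 d=107/456
  seg 2: a=-1 b=-22/57 c=10/19 d=-10/171
S(3/2) = -443/1216

Δ: Δ0=3/2, Δ1=-1/2, Δ2=2/3
row 1: diag=8, rhs=-12; c'=1/4, d'=-3/2
row 2: denom=10−2·1/4=19/2; d'=(7−2·-3/2)/(19/2)=20/19
back: M2=20/19
back: M1=-3/2−1/4·20/19=-67/38
M: M0=0, M1=-67/38, M2=20/19, M3=0
seg 0: a=-3, c=M0/2=0, d=(M1−M0)/(6·2)=-67/456, b=Δ0−h0·(2M0+M1)/6=119/57
seg 1: a=0, c=M1/2=-67/76, d=(M2−M1)/(6·2)=107/456, b=Δ1−h1·(2M1+M2)/6=37/114
seg 2: a=-1, c=M2/2=10/19, d=(M3−M2)/(6·3)=-10/171, b=Δ2−h2·(2M2+M3)/6=-22/57
t_q=3/2 → seg 0, τ=3/2; S=-3+119/57·τ+0·τ²+-67/456·τ³=-443/1216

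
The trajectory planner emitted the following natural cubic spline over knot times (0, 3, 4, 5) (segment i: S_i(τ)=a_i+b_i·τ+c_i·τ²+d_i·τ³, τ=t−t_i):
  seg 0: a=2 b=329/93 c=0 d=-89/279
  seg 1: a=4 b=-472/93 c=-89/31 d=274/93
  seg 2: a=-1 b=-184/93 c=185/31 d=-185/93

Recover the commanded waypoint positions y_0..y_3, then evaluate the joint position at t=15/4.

y_0 = S_0(0) = a_0 = 2
y_1 = S_1(0) = a_1 = 4
y_2 = S_2(0) = a_2 = -1
y_3 = S_2(1) = 1
t_q=15/4 is in segment 1 (τ=3/4); S_1(τ)=-177/992

y_0=2 y_1=4 y_2=-1 y_3=1
S(15/4) = -177/992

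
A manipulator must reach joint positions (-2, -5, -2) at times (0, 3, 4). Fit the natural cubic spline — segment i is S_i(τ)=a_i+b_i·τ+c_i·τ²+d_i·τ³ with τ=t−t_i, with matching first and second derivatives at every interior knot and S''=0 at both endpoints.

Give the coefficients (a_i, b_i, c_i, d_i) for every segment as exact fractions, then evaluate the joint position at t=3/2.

Δ: Δ0=-1, Δ1=3
row 1: diag=8, rhs=24; c'=1/8, d'=3
back: M1=3
M: M0=0, M1=3, M2=0
seg 0: a=-2, c=M0/2=0, d=(M1−M0)/(6·3)=1/6, b=Δ0−h0·(2M0+M1)/6=-5/2
seg 1: a=-5, c=M1/2=3/2, d=(M2−M1)/(6·1)=-1/2, b=Δ1−h1·(2M1+M2)/6=2
t_q=3/2 → seg 0, τ=3/2; S=-2+-5/2·τ+0·τ²+1/6·τ³=-83/16

  seg 0: a=-2 b=-5/2 c=0 d=1/6
  seg 1: a=-5 b=2 c=3/2 d=-1/2
S(3/2) = -83/16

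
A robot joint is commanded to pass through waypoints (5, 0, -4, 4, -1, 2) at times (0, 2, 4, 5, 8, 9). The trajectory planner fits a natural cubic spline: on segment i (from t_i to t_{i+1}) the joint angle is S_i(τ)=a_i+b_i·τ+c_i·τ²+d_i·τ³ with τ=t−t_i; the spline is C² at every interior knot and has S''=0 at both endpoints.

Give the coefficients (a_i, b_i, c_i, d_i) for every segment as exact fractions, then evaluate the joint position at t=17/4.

  seg 0: a=5 b=-2735/1767 c=0 d=-3365/14136
  seg 1: a=0 b=-15565/3534 c=-3365/2356 d=2324/1767
  seg 2: a=-4 b=20021/3534 c=15227/2356 d=-29179/7068
  seg 3: a=4 b=43867/7068 c=-3488/589 d=7769/7068
  seg 4: a=-1 b=1247/3534 c=9355/2356 d=-9355/7068
S(17/4) = -338397/150784

Δ: Δ0=-5/2, Δ1=-2, Δ2=8, Δ3=-5/3, Δ4=3
row 1: diag=8, rhs=3; c'=1/4, d'=3/8
row 2: denom=6−2·1/4=11/2; d'=(60−2·3/8)/(11/2)=237/22
row 3: denom=8−1·2/11=86/11; d'=(-58−1·237/22)/(86/11)=-1513/172
row 4: denom=8−3·33/86=589/86; d'=(28−3·-1513/172)/(589/86)=9355/1178
back: M4=9355/1178
back: M3=-1513/172−33/86·9355/1178=-6976/589
back: M2=237/22−2/11·-6976/589=15227/1178
back: M1=3/8−1/4·15227/1178=-3365/1178
M: M0=0, M1=-3365/1178, M2=15227/1178, M3=-6976/589, M4=9355/1178, M5=0
seg 0: a=5, c=M0/2=0, d=(M1−M0)/(6·2)=-3365/14136, b=Δ0−h0·(2M0+M1)/6=-2735/1767
seg 1: a=0, c=M1/2=-3365/2356, d=(M2−M1)/(6·2)=2324/1767, b=Δ1−h1·(2M1+M2)/6=-15565/3534
seg 2: a=-4, c=M2/2=15227/2356, d=(M3−M2)/(6·1)=-29179/7068, b=Δ2−h2·(2M2+M3)/6=20021/3534
seg 3: a=4, c=M3/2=-3488/589, d=(M4−M3)/(6·3)=7769/7068, b=Δ3−h3·(2M3+M4)/6=43867/7068
seg 4: a=-1, c=M4/2=9355/2356, d=(M5−M4)/(6·1)=-9355/7068, b=Δ4−h4·(2M4+M5)/6=1247/3534
t_q=17/4 → seg 2, τ=1/4; S=-4+20021/3534·τ+15227/2356·τ²+-29179/7068·τ³=-338397/150784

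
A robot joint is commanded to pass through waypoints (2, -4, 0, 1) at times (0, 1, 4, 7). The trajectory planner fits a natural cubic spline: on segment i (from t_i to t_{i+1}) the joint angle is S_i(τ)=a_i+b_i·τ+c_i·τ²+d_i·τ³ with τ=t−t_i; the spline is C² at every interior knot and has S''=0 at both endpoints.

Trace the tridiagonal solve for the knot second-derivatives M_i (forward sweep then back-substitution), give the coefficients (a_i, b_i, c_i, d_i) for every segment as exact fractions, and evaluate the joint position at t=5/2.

Δ: Δ0=-6, Δ1=4/3, Δ2=1/3
row 1: diag=8, rhs=44; c'=3/8, d'=11/2
row 2: denom=12−3·3/8=87/8; d'=(-6−3·11/2)/(87/8)=-60/29
back: M2=-60/29
back: M1=11/2−3/8·-60/29=182/29
M: M0=0, M1=182/29, M2=-60/29, M3=0
seg 0: a=2, c=M0/2=0, d=(M1−M0)/(6·1)=91/87, b=Δ0−h0·(2M0+M1)/6=-613/87
seg 1: a=-4, c=M1/2=91/29, d=(M2−M1)/(6·3)=-121/261, b=Δ1−h1·(2M1+M2)/6=-340/87
seg 2: a=0, c=M2/2=-30/29, d=(M3−M2)/(6·3)=10/87, b=Δ2−h2·(2M2+M3)/6=209/87
t_q=5/2 → seg 1, τ=3/2; S=-4+-340/87·τ+91/29·τ²+-121/261·τ³=-1013/232

  seg 0: a=2 b=-613/87 c=0 d=91/87
  seg 1: a=-4 b=-340/87 c=91/29 d=-121/261
  seg 2: a=0 b=209/87 c=-30/29 d=10/87
S(5/2) = -1013/232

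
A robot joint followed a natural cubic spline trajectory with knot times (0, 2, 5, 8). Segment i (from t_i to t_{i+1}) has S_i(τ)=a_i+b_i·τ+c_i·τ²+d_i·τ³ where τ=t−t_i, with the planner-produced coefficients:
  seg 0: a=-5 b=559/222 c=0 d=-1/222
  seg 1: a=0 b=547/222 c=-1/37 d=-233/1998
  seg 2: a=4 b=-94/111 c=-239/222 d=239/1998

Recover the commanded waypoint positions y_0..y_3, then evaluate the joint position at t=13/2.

y_0=-5 y_1=0 y_2=4 y_3=-5
S(13/2) = 421/592

y_0 = S_0(0) = a_0 = -5
y_1 = S_1(0) = a_1 = 0
y_2 = S_2(0) = a_2 = 4
y_3 = S_2(3) = -5
t_q=13/2 is in segment 2 (τ=3/2); S_2(τ)=421/592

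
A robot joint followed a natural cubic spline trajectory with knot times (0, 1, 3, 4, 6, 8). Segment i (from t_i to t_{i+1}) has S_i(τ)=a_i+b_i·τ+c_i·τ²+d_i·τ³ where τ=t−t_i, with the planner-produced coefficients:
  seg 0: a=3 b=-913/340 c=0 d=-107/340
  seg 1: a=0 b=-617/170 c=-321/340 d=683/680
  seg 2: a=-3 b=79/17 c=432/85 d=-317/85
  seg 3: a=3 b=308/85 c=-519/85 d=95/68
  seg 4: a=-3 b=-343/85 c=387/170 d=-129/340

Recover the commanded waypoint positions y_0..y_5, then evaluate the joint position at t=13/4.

y_0=3 y_1=0 y_2=-3 y_3=3 y_4=-3 y_5=-5
S(13/4) = -8589/5440

y_0 = S_0(0) = a_0 = 3
y_1 = S_1(0) = a_1 = 0
y_2 = S_2(0) = a_2 = -3
y_3 = S_3(0) = a_3 = 3
y_4 = S_4(0) = a_4 = -3
y_5 = S_4(2) = -5
t_q=13/4 is in segment 2 (τ=1/4); S_2(τ)=-8589/5440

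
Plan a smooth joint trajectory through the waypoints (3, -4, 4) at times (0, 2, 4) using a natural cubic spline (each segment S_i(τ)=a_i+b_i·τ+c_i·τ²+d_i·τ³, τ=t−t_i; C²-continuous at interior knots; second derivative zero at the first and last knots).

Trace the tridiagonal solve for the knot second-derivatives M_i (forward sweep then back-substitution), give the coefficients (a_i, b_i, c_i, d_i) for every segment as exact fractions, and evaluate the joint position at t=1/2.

  seg 0: a=3 b=-43/8 c=0 d=15/32
  seg 1: a=-4 b=1/4 c=45/16 d=-15/32
S(1/2) = 95/256

Δ: Δ0=-7/2, Δ1=4
row 1: diag=8, rhs=45; c'=1/4, d'=45/8
back: M1=45/8
M: M0=0, M1=45/8, M2=0
seg 0: a=3, c=M0/2=0, d=(M1−M0)/(6·2)=15/32, b=Δ0−h0·(2M0+M1)/6=-43/8
seg 1: a=-4, c=M1/2=45/16, d=(M2−M1)/(6·2)=-15/32, b=Δ1−h1·(2M1+M2)/6=1/4
t_q=1/2 → seg 0, τ=1/2; S=3+-43/8·τ+0·τ²+15/32·τ³=95/256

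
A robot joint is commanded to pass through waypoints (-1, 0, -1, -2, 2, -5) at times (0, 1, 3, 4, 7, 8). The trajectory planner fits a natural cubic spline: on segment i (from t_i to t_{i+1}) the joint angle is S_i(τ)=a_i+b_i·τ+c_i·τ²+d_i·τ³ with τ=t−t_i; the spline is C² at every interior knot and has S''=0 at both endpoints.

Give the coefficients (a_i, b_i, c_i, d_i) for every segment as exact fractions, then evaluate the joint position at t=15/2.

  seg 0: a=-1 b=3079/2568 c=0 d=-511/2568
  seg 1: a=0 b=773/1284 c=-511/856 d=59/2568
  seg 2: a=-1 b=-1939/1284 c=-393/856 d=2489/2568
  seg 3: a=-2 b=1231/2568 c=262/107 d=-5557/7704
  seg 4: a=2 b=-5527/1284 c=-3461/856 d=3461/2568
S(15/2) = -6811/6848

Δ: Δ0=1, Δ1=-1/2, Δ2=-1, Δ3=4/3, Δ4=-7
row 1: diag=6, rhs=-9; c'=1/3, d'=-3/2
row 2: denom=6−2·1/3=16/3; d'=(-3−2·-3/2)/(16/3)=0
row 3: denom=8−1·3/16=125/16; d'=(14−1·0)/(125/16)=224/125
row 4: denom=8−3·48/125=856/125; d'=(-50−3·224/125)/(856/125)=-3461/428
back: M4=-3461/428
back: M3=224/125−48/125·-3461/428=524/107
back: M2=0−3/16·524/107=-393/428
back: M1=-3/2−1/3·-393/428=-511/428
M: M0=0, M1=-511/428, M2=-393/428, M3=524/107, M4=-3461/428, M5=0
seg 0: a=-1, c=M0/2=0, d=(M1−M0)/(6·1)=-511/2568, b=Δ0−h0·(2M0+M1)/6=3079/2568
seg 1: a=0, c=M1/2=-511/856, d=(M2−M1)/(6·2)=59/2568, b=Δ1−h1·(2M1+M2)/6=773/1284
seg 2: a=-1, c=M2/2=-393/856, d=(M3−M2)/(6·1)=2489/2568, b=Δ2−h2·(2M2+M3)/6=-1939/1284
seg 3: a=-2, c=M3/2=262/107, d=(M4−M3)/(6·3)=-5557/7704, b=Δ3−h3·(2M3+M4)/6=1231/2568
seg 4: a=2, c=M4/2=-3461/856, d=(M5−M4)/(6·1)=3461/2568, b=Δ4−h4·(2M4+M5)/6=-5527/1284
t_q=15/2 → seg 4, τ=1/2; S=2+-5527/1284·τ+-3461/856·τ²+3461/2568·τ³=-6811/6848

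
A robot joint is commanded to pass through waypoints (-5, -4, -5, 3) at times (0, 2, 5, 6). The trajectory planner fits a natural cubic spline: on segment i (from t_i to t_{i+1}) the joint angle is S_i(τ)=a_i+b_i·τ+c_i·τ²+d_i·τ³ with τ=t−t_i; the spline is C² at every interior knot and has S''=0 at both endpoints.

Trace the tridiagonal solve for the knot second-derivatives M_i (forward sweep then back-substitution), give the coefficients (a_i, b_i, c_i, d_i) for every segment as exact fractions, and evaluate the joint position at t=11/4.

  seg 0: a=-5 b=593/426 c=0 d=-95/426
  seg 1: a=-4 b=-547/426 c=-95/71 d=235/426
  seg 2: a=-5 b=1189/213 c=515/142 d=-515/426
S(11/4) = -49829/9088

Δ: Δ0=1/2, Δ1=-1/3, Δ2=8
row 1: diag=10, rhs=-5; c'=3/10, d'=-1/2
row 2: denom=8−3·3/10=71/10; d'=(50−3·-1/2)/(71/10)=515/71
back: M2=515/71
back: M1=-1/2−3/10·515/71=-190/71
M: M0=0, M1=-190/71, M2=515/71, M3=0
seg 0: a=-5, c=M0/2=0, d=(M1−M0)/(6·2)=-95/426, b=Δ0−h0·(2M0+M1)/6=593/426
seg 1: a=-4, c=M1/2=-95/71, d=(M2−M1)/(6·3)=235/426, b=Δ1−h1·(2M1+M2)/6=-547/426
seg 2: a=-5, c=M2/2=515/142, d=(M3−M2)/(6·1)=-515/426, b=Δ2−h2·(2M2+M3)/6=1189/213
t_q=11/4 → seg 1, τ=3/4; S=-4+-547/426·τ+-95/71·τ²+235/426·τ³=-49829/9088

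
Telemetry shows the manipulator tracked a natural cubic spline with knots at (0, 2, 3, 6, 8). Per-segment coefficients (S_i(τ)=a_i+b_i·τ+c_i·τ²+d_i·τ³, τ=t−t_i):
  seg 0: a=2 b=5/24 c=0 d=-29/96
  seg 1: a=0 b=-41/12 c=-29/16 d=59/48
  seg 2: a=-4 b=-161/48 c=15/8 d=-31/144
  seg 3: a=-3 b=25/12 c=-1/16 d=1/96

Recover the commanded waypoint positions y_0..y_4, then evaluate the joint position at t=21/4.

y_0=2 y_1=0 y_2=-4 y_3=-3 y_4=1
S(21/4) = -4615/1024

y_0 = S_0(0) = a_0 = 2
y_1 = S_1(0) = a_1 = 0
y_2 = S_2(0) = a_2 = -4
y_3 = S_3(0) = a_3 = -3
y_4 = S_3(2) = 1
t_q=21/4 is in segment 2 (τ=9/4); S_2(τ)=-4615/1024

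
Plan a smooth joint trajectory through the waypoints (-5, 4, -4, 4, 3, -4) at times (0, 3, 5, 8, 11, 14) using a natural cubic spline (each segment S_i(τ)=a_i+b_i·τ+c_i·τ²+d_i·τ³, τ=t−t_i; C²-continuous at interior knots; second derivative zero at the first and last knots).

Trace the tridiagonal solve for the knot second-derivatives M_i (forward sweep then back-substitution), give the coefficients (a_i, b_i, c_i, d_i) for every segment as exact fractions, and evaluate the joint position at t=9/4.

Δ: Δ0=3, Δ1=-4, Δ2=8/3, Δ3=-1/3, Δ4=-7/3
row 1: diag=10, rhs=-42; c'=1/5, d'=-21/5
row 2: denom=10−2·1/5=48/5; d'=(40−2·-21/5)/(48/5)=121/24
row 3: denom=12−3·5/16=177/16; d'=(-18−3·121/24)/(177/16)=-530/177
row 4: denom=12−3·16/59=660/59; d'=(-12−3·-530/177)/(660/59)=-89/330
back: M4=-89/330
back: M3=-530/177−16/59·-89/330=-482/165
back: M2=121/24−5/16·-482/165=131/22
back: M1=-21/5−1/5·131/22=-593/110
M: M0=0, M1=-593/110, M2=131/22, M3=-482/165, M4=-89/330, M5=0
seg 0: a=-5, c=M0/2=0, d=(M1−M0)/(6·3)=-593/1980, b=Δ0−h0·(2M0+M1)/6=1253/220
seg 1: a=4, c=M1/2=-593/220, d=(M2−M1)/(6·2)=52/55, b=Δ1−h1·(2M1+M2)/6=-263/110
seg 2: a=-4, c=M2/2=131/44, d=(M3−M2)/(6·3)=-2929/5940, b=Δ2−h2·(2M2+M3)/6=-201/110
seg 3: a=4, c=M3/2=-241/165, d=(M4−M3)/(6·3)=175/1188, b=Δ3−h3·(2M3+M4)/6=599/220
seg 4: a=3, c=M4/2=-89/660, d=(M5−M4)/(6·3)=89/5940, b=Δ4−h4·(2M4+M5)/6=-227/110
t_q=9/4 → seg 0, τ=9/4; S=-5+1253/220·τ+0·τ²+-593/1980·τ³=61999/14080

  seg 0: a=-5 b=1253/220 c=0 d=-593/1980
  seg 1: a=4 b=-263/110 c=-593/220 d=52/55
  seg 2: a=-4 b=-201/110 c=131/44 d=-2929/5940
  seg 3: a=4 b=599/220 c=-241/165 d=175/1188
  seg 4: a=3 b=-227/110 c=-89/660 d=89/5940
S(9/4) = 61999/14080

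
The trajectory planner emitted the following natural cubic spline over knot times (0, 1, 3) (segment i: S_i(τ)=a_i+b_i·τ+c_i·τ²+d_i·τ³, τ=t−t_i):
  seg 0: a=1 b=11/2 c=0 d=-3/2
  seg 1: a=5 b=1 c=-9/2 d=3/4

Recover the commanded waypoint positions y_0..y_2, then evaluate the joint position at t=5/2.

y_0=1 y_1=5 y_2=-5
S(5/2) = -35/32

y_0 = S_0(0) = a_0 = 1
y_1 = S_1(0) = a_1 = 5
y_2 = S_1(2) = -5
t_q=5/2 is in segment 1 (τ=3/2); S_1(τ)=-35/32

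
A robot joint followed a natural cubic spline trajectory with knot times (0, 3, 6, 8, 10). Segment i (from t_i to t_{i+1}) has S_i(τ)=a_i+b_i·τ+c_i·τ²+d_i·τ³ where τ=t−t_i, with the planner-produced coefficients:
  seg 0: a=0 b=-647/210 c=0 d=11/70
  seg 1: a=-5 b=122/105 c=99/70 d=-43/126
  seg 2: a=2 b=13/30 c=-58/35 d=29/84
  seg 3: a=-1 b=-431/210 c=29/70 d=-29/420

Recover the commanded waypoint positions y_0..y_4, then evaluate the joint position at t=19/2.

y_0 = S_0(0) = a_0 = 0
y_1 = S_1(0) = a_1 = -5
y_2 = S_2(0) = a_2 = 2
y_3 = S_3(0) = a_3 = -1
y_4 = S_3(2) = -4
t_q=19/2 is in segment 3 (τ=3/2); S_3(τ)=-757/224

y_0=0 y_1=-5 y_2=2 y_3=-1 y_4=-4
S(19/2) = -757/224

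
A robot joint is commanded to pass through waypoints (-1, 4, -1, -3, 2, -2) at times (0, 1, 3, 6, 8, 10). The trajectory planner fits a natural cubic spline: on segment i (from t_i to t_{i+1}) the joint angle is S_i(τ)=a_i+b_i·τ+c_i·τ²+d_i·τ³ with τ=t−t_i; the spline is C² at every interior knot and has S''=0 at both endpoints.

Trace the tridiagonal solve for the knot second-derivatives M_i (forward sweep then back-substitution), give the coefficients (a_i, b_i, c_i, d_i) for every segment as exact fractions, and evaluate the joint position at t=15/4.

  seg 0: a=-1 b=36529/5736 c=0 d=-7849/5736
  seg 1: a=4 b=6491/2868 c=-7849/1912 d=4943/5736
  seg 2: a=-1 b=-10945/2868 c=2037/1912 d=-89/17208
  seg 3: a=-3 b=13975/5736 c=487/478 d=-11323/22944
  seg 4: a=2 b=1691/2868 c=-7427/3824 d=7427/22944
S(15/4) = -399543/122368

Δ: Δ0=5, Δ1=-5/2, Δ2=-2/3, Δ3=5/2, Δ4=-2
row 1: diag=6, rhs=-45; c'=1/3, d'=-15/2
row 2: denom=10−2·1/3=28/3; d'=(11−2·-15/2)/(28/3)=39/14
row 3: denom=10−3·9/28=253/28; d'=(19−3·39/14)/(253/28)=298/253
row 4: denom=8−2·56/253=1912/253; d'=(-27−2·298/253)/(1912/253)=-7427/1912
back: M4=-7427/1912
back: M3=298/253−56/253·-7427/1912=487/239
back: M2=39/14−9/28·487/239=2037/956
back: M1=-15/2−1/3·2037/956=-7849/956
M: M0=0, M1=-7849/956, M2=2037/956, M3=487/239, M4=-7427/1912, M5=0
seg 0: a=-1, c=M0/2=0, d=(M1−M0)/(6·1)=-7849/5736, b=Δ0−h0·(2M0+M1)/6=36529/5736
seg 1: a=4, c=M1/2=-7849/1912, d=(M2−M1)/(6·2)=4943/5736, b=Δ1−h1·(2M1+M2)/6=6491/2868
seg 2: a=-1, c=M2/2=2037/1912, d=(M3−M2)/(6·3)=-89/17208, b=Δ2−h2·(2M2+M3)/6=-10945/2868
seg 3: a=-3, c=M3/2=487/478, d=(M4−M3)/(6·2)=-11323/22944, b=Δ3−h3·(2M3+M4)/6=13975/5736
seg 4: a=2, c=M4/2=-7427/3824, d=(M5−M4)/(6·2)=7427/22944, b=Δ4−h4·(2M4+M5)/6=1691/2868
t_q=15/4 → seg 2, τ=3/4; S=-1+-10945/2868·τ+2037/1912·τ²+-89/17208·τ³=-399543/122368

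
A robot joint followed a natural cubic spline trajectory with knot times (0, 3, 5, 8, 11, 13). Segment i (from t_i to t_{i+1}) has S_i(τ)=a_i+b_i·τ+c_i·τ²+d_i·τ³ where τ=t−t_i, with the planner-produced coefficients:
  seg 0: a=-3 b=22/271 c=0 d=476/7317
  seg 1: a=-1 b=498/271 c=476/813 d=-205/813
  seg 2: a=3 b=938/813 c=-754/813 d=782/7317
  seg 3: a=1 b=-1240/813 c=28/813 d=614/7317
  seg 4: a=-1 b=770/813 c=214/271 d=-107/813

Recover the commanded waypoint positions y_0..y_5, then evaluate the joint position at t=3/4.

y_0 = S_0(0) = a_0 = -3
y_1 = S_1(0) = a_1 = -1
y_2 = S_2(0) = a_2 = 3
y_3 = S_3(0) = a_3 = 1
y_4 = S_4(0) = a_4 = -1
y_5 = S_4(2) = 3
t_q=3/4 is in segment 0 (τ=3/4); S_0(τ)=-12625/4336

y_0=-3 y_1=-1 y_2=3 y_3=1 y_4=-1 y_5=3
S(3/4) = -12625/4336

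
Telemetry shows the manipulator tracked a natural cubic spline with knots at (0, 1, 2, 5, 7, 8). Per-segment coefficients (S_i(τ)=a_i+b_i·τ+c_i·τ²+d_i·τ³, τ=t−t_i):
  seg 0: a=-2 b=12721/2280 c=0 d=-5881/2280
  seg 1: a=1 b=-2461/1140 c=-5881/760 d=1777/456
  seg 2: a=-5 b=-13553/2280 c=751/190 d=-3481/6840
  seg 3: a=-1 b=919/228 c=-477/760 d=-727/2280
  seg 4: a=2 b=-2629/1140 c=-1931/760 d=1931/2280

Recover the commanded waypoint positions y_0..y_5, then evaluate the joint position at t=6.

y_0 = S_0(0) = a_0 = -2
y_1 = S_1(0) = a_1 = 1
y_2 = S_2(0) = a_2 = -5
y_3 = S_3(0) = a_3 = -1
y_4 = S_4(0) = a_4 = 2
y_5 = S_4(1) = -2
t_q=6 is in segment 3 (τ=1); S_3(τ)=198/95

y_0=-2 y_1=1 y_2=-5 y_3=-1 y_4=2 y_5=-2
S(6) = 198/95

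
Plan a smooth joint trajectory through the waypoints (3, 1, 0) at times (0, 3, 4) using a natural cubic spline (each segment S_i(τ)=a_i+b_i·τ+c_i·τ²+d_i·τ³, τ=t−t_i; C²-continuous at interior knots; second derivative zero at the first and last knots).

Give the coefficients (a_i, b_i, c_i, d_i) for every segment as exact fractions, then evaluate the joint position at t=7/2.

  seg 0: a=3 b=-13/24 c=0 d=-1/72
  seg 1: a=1 b=-11/12 c=-1/8 d=1/24
S(7/2) = 33/64

Δ: Δ0=-2/3, Δ1=-1
row 1: diag=8, rhs=-2; c'=1/8, d'=-1/4
back: M1=-1/4
M: M0=0, M1=-1/4, M2=0
seg 0: a=3, c=M0/2=0, d=(M1−M0)/(6·3)=-1/72, b=Δ0−h0·(2M0+M1)/6=-13/24
seg 1: a=1, c=M1/2=-1/8, d=(M2−M1)/(6·1)=1/24, b=Δ1−h1·(2M1+M2)/6=-11/12
t_q=7/2 → seg 1, τ=1/2; S=1+-11/12·τ+-1/8·τ²+1/24·τ³=33/64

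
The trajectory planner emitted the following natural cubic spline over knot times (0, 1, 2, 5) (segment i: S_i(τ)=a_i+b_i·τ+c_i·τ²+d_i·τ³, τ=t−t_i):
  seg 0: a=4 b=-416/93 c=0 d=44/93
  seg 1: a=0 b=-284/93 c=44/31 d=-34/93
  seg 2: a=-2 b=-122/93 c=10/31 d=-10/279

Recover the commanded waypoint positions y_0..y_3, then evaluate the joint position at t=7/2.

y_0 = S_0(0) = a_0 = 4
y_1 = S_1(0) = a_1 = 0
y_2 = S_2(0) = a_2 = -2
y_3 = S_2(3) = -4
t_q=7/2 is in segment 2 (τ=3/2); S_2(τ)=-417/124

y_0=4 y_1=0 y_2=-2 y_3=-4
S(7/2) = -417/124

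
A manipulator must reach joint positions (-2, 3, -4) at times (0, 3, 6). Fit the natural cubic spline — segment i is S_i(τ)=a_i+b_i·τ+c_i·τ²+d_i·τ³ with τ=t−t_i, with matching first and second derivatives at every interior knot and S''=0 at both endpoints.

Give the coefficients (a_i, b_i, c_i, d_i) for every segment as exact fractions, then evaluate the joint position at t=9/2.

Δ: Δ0=5/3, Δ1=-7/3
row 1: diag=12, rhs=-24; c'=1/4, d'=-2
back: M1=-2
M: M0=0, M1=-2, M2=0
seg 0: a=-2, c=M0/2=0, d=(M1−M0)/(6·3)=-1/9, b=Δ0−h0·(2M0+M1)/6=8/3
seg 1: a=3, c=M1/2=-1, d=(M2−M1)/(6·3)=1/9, b=Δ1−h1·(2M1+M2)/6=-1/3
t_q=9/2 → seg 1, τ=3/2; S=3+-1/3·τ+-1·τ²+1/9·τ³=5/8

  seg 0: a=-2 b=8/3 c=0 d=-1/9
  seg 1: a=3 b=-1/3 c=-1 d=1/9
S(9/2) = 5/8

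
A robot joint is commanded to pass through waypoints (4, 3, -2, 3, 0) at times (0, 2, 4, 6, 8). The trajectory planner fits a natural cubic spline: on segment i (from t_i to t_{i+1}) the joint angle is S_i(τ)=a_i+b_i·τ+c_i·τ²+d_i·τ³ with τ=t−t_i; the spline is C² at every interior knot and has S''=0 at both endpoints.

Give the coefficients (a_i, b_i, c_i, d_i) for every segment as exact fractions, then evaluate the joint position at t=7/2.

  seg 0: a=4 b=13/28 c=0 d=-27/112
  seg 1: a=3 b=-17/7 c=-81/56 d=79/112
  seg 2: a=-2 b=1/4 c=39/14 d=-93/112
  seg 3: a=3 b=10/7 c=-123/56 d=41/112
S(7/2) = -1359/896

Δ: Δ0=-1/2, Δ1=-5/2, Δ2=5/2, Δ3=-3/2
row 1: diag=8, rhs=-12; c'=1/4, d'=-3/2
row 2: denom=8−2·1/4=15/2; d'=(30−2·-3/2)/(15/2)=22/5
row 3: denom=8−2·4/15=112/15; d'=(-24−2·22/5)/(112/15)=-123/28
back: M3=-123/28
back: M2=22/5−4/15·-123/28=39/7
back: M1=-3/2−1/4·39/7=-81/28
M: M0=0, M1=-81/28, M2=39/7, M3=-123/28, M4=0
seg 0: a=4, c=M0/2=0, d=(M1−M0)/(6·2)=-27/112, b=Δ0−h0·(2M0+M1)/6=13/28
seg 1: a=3, c=M1/2=-81/56, d=(M2−M1)/(6·2)=79/112, b=Δ1−h1·(2M1+M2)/6=-17/7
seg 2: a=-2, c=M2/2=39/14, d=(M3−M2)/(6·2)=-93/112, b=Δ2−h2·(2M2+M3)/6=1/4
seg 3: a=3, c=M3/2=-123/56, d=(M4−M3)/(6·2)=41/112, b=Δ3−h3·(2M3+M4)/6=10/7
t_q=7/2 → seg 1, τ=3/2; S=3+-17/7·τ+-81/56·τ²+79/112·τ³=-1359/896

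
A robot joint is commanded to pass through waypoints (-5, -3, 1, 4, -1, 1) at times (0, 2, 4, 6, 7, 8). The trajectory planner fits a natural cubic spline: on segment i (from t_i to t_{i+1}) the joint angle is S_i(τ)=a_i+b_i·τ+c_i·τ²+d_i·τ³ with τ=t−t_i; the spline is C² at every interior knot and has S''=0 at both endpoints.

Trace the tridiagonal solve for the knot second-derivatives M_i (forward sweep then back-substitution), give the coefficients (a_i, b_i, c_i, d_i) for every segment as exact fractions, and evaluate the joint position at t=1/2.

  seg 0: a=-5 b=567/626 c=0 d=59/2504
  seg 1: a=-3 b=372/313 c=177/1252 d=331/2504
  seg 2: a=1 b=2091/626 c=585/626 d=-1161/1252
  seg 3: a=4 b=-2535/626 c=-1449/313 d=2303/626
  seg 4: a=-1 b=-711/313 c=4011/626 d=-1337/626
S(1/2) = -91029/20032

Δ: Δ0=1, Δ1=2, Δ2=3/2, Δ3=-5, Δ4=2
row 1: diag=8, rhs=6; c'=1/4, d'=3/4
row 2: denom=8−2·1/4=15/2; d'=(-3−2·3/4)/(15/2)=-3/5
row 3: denom=6−2·4/15=82/15; d'=(-39−2·-3/5)/(82/15)=-567/82
row 4: denom=4−1·15/82=313/82; d'=(42−1·-567/82)/(313/82)=4011/313
back: M4=4011/313
back: M3=-567/82−15/82·4011/313=-2898/313
back: M2=-3/5−4/15·-2898/313=585/313
back: M1=3/4−1/4·585/313=177/626
M: M0=0, M1=177/626, M2=585/313, M3=-2898/313, M4=4011/313, M5=0
seg 0: a=-5, c=M0/2=0, d=(M1−M0)/(6·2)=59/2504, b=Δ0−h0·(2M0+M1)/6=567/626
seg 1: a=-3, c=M1/2=177/1252, d=(M2−M1)/(6·2)=331/2504, b=Δ1−h1·(2M1+M2)/6=372/313
seg 2: a=1, c=M2/2=585/626, d=(M3−M2)/(6·2)=-1161/1252, b=Δ2−h2·(2M2+M3)/6=2091/626
seg 3: a=4, c=M3/2=-1449/313, d=(M4−M3)/(6·1)=2303/626, b=Δ3−h3·(2M3+M4)/6=-2535/626
seg 4: a=-1, c=M4/2=4011/626, d=(M5−M4)/(6·1)=-1337/626, b=Δ4−h4·(2M4+M5)/6=-711/313
t_q=1/2 → seg 0, τ=1/2; S=-5+567/626·τ+0·τ²+59/2504·τ³=-91029/20032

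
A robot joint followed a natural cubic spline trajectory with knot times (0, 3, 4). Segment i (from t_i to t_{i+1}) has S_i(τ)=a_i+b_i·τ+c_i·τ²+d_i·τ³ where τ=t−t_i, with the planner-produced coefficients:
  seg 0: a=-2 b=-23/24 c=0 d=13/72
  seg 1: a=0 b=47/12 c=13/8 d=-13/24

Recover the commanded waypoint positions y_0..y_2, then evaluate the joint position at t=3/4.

y_0=-2 y_1=0 y_2=5
S(3/4) = -1353/512

y_0 = S_0(0) = a_0 = -2
y_1 = S_1(0) = a_1 = 0
y_2 = S_1(1) = 5
t_q=3/4 is in segment 0 (τ=3/4); S_0(τ)=-1353/512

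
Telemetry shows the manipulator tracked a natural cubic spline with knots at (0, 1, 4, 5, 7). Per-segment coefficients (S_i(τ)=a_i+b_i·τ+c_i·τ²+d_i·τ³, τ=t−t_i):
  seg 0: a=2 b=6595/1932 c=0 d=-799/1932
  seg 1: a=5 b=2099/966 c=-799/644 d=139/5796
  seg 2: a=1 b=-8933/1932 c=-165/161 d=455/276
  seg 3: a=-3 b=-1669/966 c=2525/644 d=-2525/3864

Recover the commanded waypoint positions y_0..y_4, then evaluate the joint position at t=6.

y_0=2 y_1=5 y_2=1 y_3=-3 y_4=4
S(6) = -1881/1288

y_0 = S_0(0) = a_0 = 2
y_1 = S_1(0) = a_1 = 5
y_2 = S_2(0) = a_2 = 1
y_3 = S_3(0) = a_3 = -3
y_4 = S_3(2) = 4
t_q=6 is in segment 3 (τ=1); S_3(τ)=-1881/1288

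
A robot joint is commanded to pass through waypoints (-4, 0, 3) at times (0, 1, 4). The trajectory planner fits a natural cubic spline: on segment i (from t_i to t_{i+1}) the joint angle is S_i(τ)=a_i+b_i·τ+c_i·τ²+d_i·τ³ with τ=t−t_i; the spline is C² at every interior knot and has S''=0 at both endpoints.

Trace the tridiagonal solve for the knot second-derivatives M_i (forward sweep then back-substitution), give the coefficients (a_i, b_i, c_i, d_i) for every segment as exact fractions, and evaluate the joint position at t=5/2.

  seg 0: a=-4 b=35/8 c=0 d=-3/8
  seg 1: a=0 b=13/4 c=-9/8 d=1/8
S(5/2) = 177/64

Δ: Δ0=4, Δ1=1
row 1: diag=8, rhs=-18; c'=3/8, d'=-9/4
back: M1=-9/4
M: M0=0, M1=-9/4, M2=0
seg 0: a=-4, c=M0/2=0, d=(M1−M0)/(6·1)=-3/8, b=Δ0−h0·(2M0+M1)/6=35/8
seg 1: a=0, c=M1/2=-9/8, d=(M2−M1)/(6·3)=1/8, b=Δ1−h1·(2M1+M2)/6=13/4
t_q=5/2 → seg 1, τ=3/2; S=0+13/4·τ+-9/8·τ²+1/8·τ³=177/64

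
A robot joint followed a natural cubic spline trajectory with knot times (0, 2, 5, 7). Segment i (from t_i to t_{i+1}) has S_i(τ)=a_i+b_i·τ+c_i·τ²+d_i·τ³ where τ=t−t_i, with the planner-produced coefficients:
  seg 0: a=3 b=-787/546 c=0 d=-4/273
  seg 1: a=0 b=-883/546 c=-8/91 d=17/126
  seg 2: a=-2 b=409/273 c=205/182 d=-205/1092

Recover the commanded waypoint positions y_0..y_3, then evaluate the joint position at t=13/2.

y_0=3 y_1=0 y_2=-2 y_3=4
S(13/2) = 6255/2912

y_0 = S_0(0) = a_0 = 3
y_1 = S_1(0) = a_1 = 0
y_2 = S_2(0) = a_2 = -2
y_3 = S_2(2) = 4
t_q=13/2 is in segment 2 (τ=3/2); S_2(τ)=6255/2912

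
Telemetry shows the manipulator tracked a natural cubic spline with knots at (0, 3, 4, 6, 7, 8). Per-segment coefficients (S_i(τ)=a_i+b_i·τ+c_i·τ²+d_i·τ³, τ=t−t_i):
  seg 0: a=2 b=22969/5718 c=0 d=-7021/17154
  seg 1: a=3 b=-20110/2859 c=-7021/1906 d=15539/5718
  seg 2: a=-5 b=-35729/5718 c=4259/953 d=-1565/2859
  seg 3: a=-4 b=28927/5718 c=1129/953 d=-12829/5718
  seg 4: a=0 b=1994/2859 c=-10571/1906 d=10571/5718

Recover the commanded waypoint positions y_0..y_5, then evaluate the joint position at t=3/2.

y_0=2 y_1=3 y_2=-5 y_3=-4 y_4=0 y_5=-3
S(3/2) = 101309/15248

y_0 = S_0(0) = a_0 = 2
y_1 = S_1(0) = a_1 = 3
y_2 = S_2(0) = a_2 = -5
y_3 = S_3(0) = a_3 = -4
y_4 = S_4(0) = a_4 = 0
y_5 = S_4(1) = -3
t_q=3/2 is in segment 0 (τ=3/2); S_0(τ)=101309/15248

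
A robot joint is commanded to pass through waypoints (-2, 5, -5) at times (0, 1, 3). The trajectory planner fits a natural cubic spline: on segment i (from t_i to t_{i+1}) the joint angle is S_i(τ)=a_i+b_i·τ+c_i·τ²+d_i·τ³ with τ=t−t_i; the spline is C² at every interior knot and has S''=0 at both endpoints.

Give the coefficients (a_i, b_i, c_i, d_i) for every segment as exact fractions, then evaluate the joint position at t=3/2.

  seg 0: a=-2 b=9 c=0 d=-2
  seg 1: a=5 b=3 c=-6 d=1
S(3/2) = 41/8

Δ: Δ0=7, Δ1=-5
row 1: diag=6, rhs=-72; c'=1/3, d'=-12
back: M1=-12
M: M0=0, M1=-12, M2=0
seg 0: a=-2, c=M0/2=0, d=(M1−M0)/(6·1)=-2, b=Δ0−h0·(2M0+M1)/6=9
seg 1: a=5, c=M1/2=-6, d=(M2−M1)/(6·2)=1, b=Δ1−h1·(2M1+M2)/6=3
t_q=3/2 → seg 1, τ=1/2; S=5+3·τ+-6·τ²+1·τ³=41/8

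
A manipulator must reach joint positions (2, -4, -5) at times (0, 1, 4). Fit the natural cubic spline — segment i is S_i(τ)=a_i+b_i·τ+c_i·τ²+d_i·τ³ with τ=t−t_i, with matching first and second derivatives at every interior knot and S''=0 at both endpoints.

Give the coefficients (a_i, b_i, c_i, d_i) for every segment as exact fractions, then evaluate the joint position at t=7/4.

  seg 0: a=2 b=-161/24 c=0 d=17/24
  seg 1: a=-4 b=-55/12 c=17/8 d=-17/72
S(7/4) = -3247/512

Δ: Δ0=-6, Δ1=-1/3
row 1: diag=8, rhs=34; c'=3/8, d'=17/4
back: M1=17/4
M: M0=0, M1=17/4, M2=0
seg 0: a=2, c=M0/2=0, d=(M1−M0)/(6·1)=17/24, b=Δ0−h0·(2M0+M1)/6=-161/24
seg 1: a=-4, c=M1/2=17/8, d=(M2−M1)/(6·3)=-17/72, b=Δ1−h1·(2M1+M2)/6=-55/12
t_q=7/4 → seg 1, τ=3/4; S=-4+-55/12·τ+17/8·τ²+-17/72·τ³=-3247/512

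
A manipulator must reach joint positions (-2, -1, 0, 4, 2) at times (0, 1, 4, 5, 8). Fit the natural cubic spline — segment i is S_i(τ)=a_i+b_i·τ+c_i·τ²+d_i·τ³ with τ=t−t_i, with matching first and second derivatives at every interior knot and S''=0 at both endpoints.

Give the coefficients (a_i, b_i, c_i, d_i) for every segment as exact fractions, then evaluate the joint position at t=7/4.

  seg 0: a=-2 b=4/3 c=0 d=-1/3
  seg 1: a=-1 b=1/3 c=-1 d=1/3
  seg 2: a=0 b=10/3 c=2 d=-4/3
  seg 3: a=4 b=10/3 c=-2 d=2/9
S(7/4) = -75/64

Δ: Δ0=1, Δ1=1/3, Δ2=4, Δ3=-2/3
row 1: diag=8, rhs=-4; c'=3/8, d'=-1/2
row 2: denom=8−3·3/8=55/8; d'=(22−3·-1/2)/(55/8)=188/55
row 3: denom=8−1·8/55=432/55; d'=(-28−1·188/55)/(432/55)=-4
back: M3=-4
back: M2=188/55−8/55·-4=4
back: M1=-1/2−3/8·4=-2
M: M0=0, M1=-2, M2=4, M3=-4, M4=0
seg 0: a=-2, c=M0/2=0, d=(M1−M0)/(6·1)=-1/3, b=Δ0−h0·(2M0+M1)/6=4/3
seg 1: a=-1, c=M1/2=-1, d=(M2−M1)/(6·3)=1/3, b=Δ1−h1·(2M1+M2)/6=1/3
seg 2: a=0, c=M2/2=2, d=(M3−M2)/(6·1)=-4/3, b=Δ2−h2·(2M2+M3)/6=10/3
seg 3: a=4, c=M3/2=-2, d=(M4−M3)/(6·3)=2/9, b=Δ3−h3·(2M3+M4)/6=10/3
t_q=7/4 → seg 1, τ=3/4; S=-1+1/3·τ+-1·τ²+1/3·τ³=-75/64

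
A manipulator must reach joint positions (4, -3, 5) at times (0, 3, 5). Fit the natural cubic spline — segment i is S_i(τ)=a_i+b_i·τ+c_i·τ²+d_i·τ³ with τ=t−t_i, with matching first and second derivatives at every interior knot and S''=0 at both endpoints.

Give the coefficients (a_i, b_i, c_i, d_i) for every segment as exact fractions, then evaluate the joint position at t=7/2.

  seg 0: a=4 b=-127/30 c=0 d=19/90
  seg 1: a=-3 b=22/15 c=19/10 d=-19/60
S(7/2) = -293/160

Δ: Δ0=-7/3, Δ1=4
row 1: diag=10, rhs=38; c'=1/5, d'=19/5
back: M1=19/5
M: M0=0, M1=19/5, M2=0
seg 0: a=4, c=M0/2=0, d=(M1−M0)/(6·3)=19/90, b=Δ0−h0·(2M0+M1)/6=-127/30
seg 1: a=-3, c=M1/2=19/10, d=(M2−M1)/(6·2)=-19/60, b=Δ1−h1·(2M1+M2)/6=22/15
t_q=7/2 → seg 1, τ=1/2; S=-3+22/15·τ+19/10·τ²+-19/60·τ³=-293/160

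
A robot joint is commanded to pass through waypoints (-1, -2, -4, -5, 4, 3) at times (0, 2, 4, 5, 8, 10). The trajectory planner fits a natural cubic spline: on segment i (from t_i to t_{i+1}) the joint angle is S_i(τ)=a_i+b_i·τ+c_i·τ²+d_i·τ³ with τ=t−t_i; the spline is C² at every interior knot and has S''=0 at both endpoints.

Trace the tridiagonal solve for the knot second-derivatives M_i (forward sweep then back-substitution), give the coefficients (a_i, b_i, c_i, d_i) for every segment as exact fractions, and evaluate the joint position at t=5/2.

  seg 0: a=-1 b=-327/761 c=0 d=-107/6088
  seg 1: a=-2 b=-975/1522 c=-321/3044 d=-113/3044
  seg 2: a=-4 b=-2295/1522 c=-999/3044 d=2545/3044
  seg 3: a=-5 b=1047/3044 c=1659/761 d=-3941/9132
  seg 4: a=4 b=2697/1522 c=-5187/3044 d=1729/6088
S(5/2) = -57259/24352

Δ: Δ0=-1/2, Δ1=-1, Δ2=-1, Δ3=3, Δ4=-1/2
row 1: diag=8, rhs=-3; c'=1/4, d'=-3/8
row 2: denom=6−2·1/4=11/2; d'=(0−2·-3/8)/(11/2)=3/22
row 3: denom=8−1·2/11=86/11; d'=(24−1·3/22)/(86/11)=525/172
row 4: denom=10−3·33/86=761/86; d'=(-21−3·525/172)/(761/86)=-5187/1522
back: M4=-5187/1522
back: M3=525/172−33/86·-5187/1522=3318/761
back: M2=3/22−2/11·3318/761=-999/1522
back: M1=-3/8−1/4·-999/1522=-321/1522
M: M0=0, M1=-321/1522, M2=-999/1522, M3=3318/761, M4=-5187/1522, M5=0
seg 0: a=-1, c=M0/2=0, d=(M1−M0)/(6·2)=-107/6088, b=Δ0−h0·(2M0+M1)/6=-327/761
seg 1: a=-2, c=M1/2=-321/3044, d=(M2−M1)/(6·2)=-113/3044, b=Δ1−h1·(2M1+M2)/6=-975/1522
seg 2: a=-4, c=M2/2=-999/3044, d=(M3−M2)/(6·1)=2545/3044, b=Δ2−h2·(2M2+M3)/6=-2295/1522
seg 3: a=-5, c=M3/2=1659/761, d=(M4−M3)/(6·3)=-3941/9132, b=Δ3−h3·(2M3+M4)/6=1047/3044
seg 4: a=4, c=M4/2=-5187/3044, d=(M5−M4)/(6·2)=1729/6088, b=Δ4−h4·(2M4+M5)/6=2697/1522
t_q=5/2 → seg 1, τ=1/2; S=-2+-975/1522·τ+-321/3044·τ²+-113/3044·τ³=-57259/24352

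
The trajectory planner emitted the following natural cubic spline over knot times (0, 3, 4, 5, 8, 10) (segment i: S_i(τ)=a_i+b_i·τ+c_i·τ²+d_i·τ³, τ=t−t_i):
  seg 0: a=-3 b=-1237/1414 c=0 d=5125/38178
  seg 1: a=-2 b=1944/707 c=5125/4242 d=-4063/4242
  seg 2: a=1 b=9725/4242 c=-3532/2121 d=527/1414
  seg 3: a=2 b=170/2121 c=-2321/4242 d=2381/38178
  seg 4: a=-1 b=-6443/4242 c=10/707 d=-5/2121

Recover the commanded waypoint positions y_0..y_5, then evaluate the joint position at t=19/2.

y_0=-3 y_1=-2 y_2=1 y_3=2 y_4=-1 y_5=-4
S(19/2) = -18407/5656

y_0 = S_0(0) = a_0 = -3
y_1 = S_1(0) = a_1 = -2
y_2 = S_2(0) = a_2 = 1
y_3 = S_3(0) = a_3 = 2
y_4 = S_4(0) = a_4 = -1
y_5 = S_4(2) = -4
t_q=19/2 is in segment 4 (τ=3/2); S_4(τ)=-18407/5656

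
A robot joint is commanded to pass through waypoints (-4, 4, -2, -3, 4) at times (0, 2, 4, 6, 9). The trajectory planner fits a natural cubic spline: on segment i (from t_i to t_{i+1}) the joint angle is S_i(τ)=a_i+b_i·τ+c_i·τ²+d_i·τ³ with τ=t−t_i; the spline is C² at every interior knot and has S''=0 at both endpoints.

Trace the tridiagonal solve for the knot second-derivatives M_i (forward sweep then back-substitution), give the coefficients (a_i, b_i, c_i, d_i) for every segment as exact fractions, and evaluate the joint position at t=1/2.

Δ: Δ0=4, Δ1=-3, Δ2=-1/2, Δ3=7/3
row 1: diag=8, rhs=-42; c'=1/4, d'=-21/4
row 2: denom=8−2·1/4=15/2; d'=(15−2·-21/4)/(15/2)=17/5
row 3: denom=10−2·4/15=142/15; d'=(17−2·17/5)/(142/15)=153/142
back: M3=153/142
back: M2=17/5−4/15·153/142=221/71
back: M1=-21/4−1/4·221/71=-428/71
M: M0=0, M1=-428/71, M2=221/71, M3=153/142, M4=0
seg 0: a=-4, c=M0/2=0, d=(M1−M0)/(6·2)=-107/213, b=Δ0−h0·(2M0+M1)/6=1280/213
seg 1: a=4, c=M1/2=-214/71, d=(M2−M1)/(6·2)=649/852, b=Δ1−h1·(2M1+M2)/6=-4/213
seg 2: a=-2, c=M2/2=221/142, d=(M3−M2)/(6·2)=-289/1704, b=Δ2−h2·(2M2+M3)/6=-625/213
seg 3: a=-3, c=M3/2=153/284, d=(M4−M3)/(6·3)=-17/284, b=Δ3−h3·(2M3+M4)/6=535/426
t_q=1/2 → seg 0, τ=1/2; S=-4+1280/213·τ+0·τ²+-107/213·τ³=-601/568

  seg 0: a=-4 b=1280/213 c=0 d=-107/213
  seg 1: a=4 b=-4/213 c=-214/71 d=649/852
  seg 2: a=-2 b=-625/213 c=221/142 d=-289/1704
  seg 3: a=-3 b=535/426 c=153/284 d=-17/284
S(1/2) = -601/568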